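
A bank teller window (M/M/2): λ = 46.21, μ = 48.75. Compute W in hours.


a = 0.9479; ρ = 0.4739; P₀ = 0.356899
Lq = P₀·a^c·ρ/(c!(1−ρ)²) = 0.27461
Wq = Lq/λ = 0.27461/46.21 = 0.005943 hr
W = Wq + 1/μ = 0.005943 + 0.02051 = 0.02646 hr

Final: 0.02646 hr


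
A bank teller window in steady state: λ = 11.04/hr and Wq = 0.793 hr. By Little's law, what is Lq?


Lq = λWq = 11.04·0.793 = 8.7547

Final: 8.7547


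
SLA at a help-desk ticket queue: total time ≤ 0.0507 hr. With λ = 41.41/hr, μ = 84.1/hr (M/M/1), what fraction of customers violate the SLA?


W ~ Exponential(μ−λ) for M/M/1.
μ − λ = 84.1 − 41.41 = 42.6900
P(W > t) = e^{−(μ−λ)t} = e^{−2.1644} = 0.114821

Final: 0.114821


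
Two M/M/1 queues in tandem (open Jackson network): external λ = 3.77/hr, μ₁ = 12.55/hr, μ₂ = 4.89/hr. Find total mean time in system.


Each node sees arrival rate λ = 3.77/hr (tandem ⇒ throughput preserved).
W₁ = 1/(μ₁−λ) = 1/(12.55−3.77) = 0.11390 hr
W₂ = 1/(μ₂−λ) = 1/(4.89−3.77) = 0.89286 hr
W_total = W₁ + W₂ = 0.11390 + 0.89286 = 1.00675 hr

Final: 1.00675 hr


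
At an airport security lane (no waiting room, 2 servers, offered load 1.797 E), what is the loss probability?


B(c,a) = (a^c/c!) / Σ_{k=0}^{c} a^k/k!
a^2/2! = 1.614604
Σ terms (k=0..2): 1.00000 + 1.79700 + 1.61460 = 4.411604
B = 1.614604/4.411604 = 0.365990

Final: 0.365990


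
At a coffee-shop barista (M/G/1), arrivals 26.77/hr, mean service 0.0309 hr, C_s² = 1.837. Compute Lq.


ρ = λ·E[S] = 26.77·0.0309 = 0.8272
Lq = ρ²(1+C_s²)/(2(1−ρ)) = 0.6842·(1+1.837)/(2·0.1728)
= 0.6842·2.8370/0.3456 = 5.61671

Final: 5.61671


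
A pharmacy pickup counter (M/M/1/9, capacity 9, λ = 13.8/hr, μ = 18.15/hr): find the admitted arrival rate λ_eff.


ρ = 0.7603; P_K = (1−ρ)ρ^9/(1−ρ^10) = 0.021758
λ_eff = λ(1 − P_K) = 13.8·(1 − 0.021758) = 13.8·0.978242 = 13.4997 /hr

Final: 13.4997 /hr


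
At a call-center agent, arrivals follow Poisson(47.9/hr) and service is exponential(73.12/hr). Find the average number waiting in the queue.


ρ = 47.9/73.12 = 0.6551
Lq = ρ²/(1−ρ) = 0.4291/0.3449 = 1.2442

Final: 1.2442


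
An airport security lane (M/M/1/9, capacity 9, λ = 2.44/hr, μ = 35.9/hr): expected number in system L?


ρ = 2.44/35.9 = 0.06797
L = ρ[1 − (K+1)ρ^K + Kρ^(K+1)] / [(1−ρ)(1−ρ^(K+1))]
Numerator: 0.06797·(1 − 10·3.095e-11 + 9·2.104e-12) = 0.067967
Denominator: (0.9320)·(1.000000) = 0.932033
L = 0.067967/0.932033 = 0.07292

Final: 0.07292


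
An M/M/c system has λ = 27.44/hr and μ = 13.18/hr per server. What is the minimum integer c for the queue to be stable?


Stability requires cμ > λ ⇔ c > λ/μ.
λ/μ = 27.44/13.18 = 2.0819
Minimum integer c = ⌊2.0819⌋ + 1 = 3
Check: 3·13.18 = 39.54 > 27.44, while 2·13.18 = 26.36 ≤ 27.44

Final: 3 servers


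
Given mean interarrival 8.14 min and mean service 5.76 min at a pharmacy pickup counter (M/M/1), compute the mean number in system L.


λ = 60/8.14 = 7.3710 /hr
μ = 60/5.76 = 10.4167 /hr
ρ = λ/μ = 7.3710/10.4167 = 0.7076
L = ρ/(1−ρ) = 0.7076/0.2924 = 2.4202

Final: 2.4202


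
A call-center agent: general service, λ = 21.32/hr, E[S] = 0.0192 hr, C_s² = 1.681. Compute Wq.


ρ = λ·E[S] = 21.32·0.0192 = 0.4093
E[S²] = E[S]²(1+C_s²) = 0.0192²·(1+1.681) = 0.0009883
Wq = λ·E[S²]/(2(1−ρ)) = 21.32·0.0009883/(2·0.5907) = 0.01784 hr

Final: 0.01784 hr


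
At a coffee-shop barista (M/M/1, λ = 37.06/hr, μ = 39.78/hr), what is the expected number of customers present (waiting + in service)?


ρ = λ/μ = 37.06/39.78 = 0.9316
L = ρ/(1−ρ) = 0.9316/(1 − 0.9316) = 0.9316/0.06838 = 13.6250

Final: 13.6250


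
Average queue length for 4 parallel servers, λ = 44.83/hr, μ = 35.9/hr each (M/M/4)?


a = λ/μ = 1.2487; ρ = a/4 = 0.3122
P₀ = 0.285692
Lq = P₀·a^c·ρ / (c!·(1−ρ)²) = 0.285692·2.43163·0.3122/(24·0.47309)
= 0.01910

Final: 0.01910


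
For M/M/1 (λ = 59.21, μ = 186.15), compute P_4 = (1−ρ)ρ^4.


ρ = 59.21/186.15 = 0.3181
P_n = (1−ρ)·ρ^n = (1 − 0.3181)·0.3181^4 = 0.6819·0.010236 = 0.006980

Final: 0.006980


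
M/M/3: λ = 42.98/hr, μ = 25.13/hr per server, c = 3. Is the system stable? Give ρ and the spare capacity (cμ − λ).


Total capacity cμ = 3·25.13 = 75.39/hr
ρ = λ/(cμ) = 42.98/75.39 = 0.5701
Stable ⇔ ρ < 1: YES
Spare capacity = cμ − λ = 75.39 − 42.98 = 32.41/hr

Final: ρ = 0.5701; stable; margin = 32.41/hr


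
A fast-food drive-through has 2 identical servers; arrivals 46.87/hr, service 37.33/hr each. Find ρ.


ρ = λ/(cμ) = 46.87/(2·37.33) = 46.87/74.66 = 0.6278

Final: 0.6278


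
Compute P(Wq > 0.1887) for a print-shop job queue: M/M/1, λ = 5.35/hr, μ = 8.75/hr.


ρ = 5.35/8.75 = 0.6114
P(Wq > t) = ρ·e^{−(μ−λ)t} = 0.6114·e^{−0.6416}
= 0.6114·0.526460 = 0.321893

Final: 0.321893


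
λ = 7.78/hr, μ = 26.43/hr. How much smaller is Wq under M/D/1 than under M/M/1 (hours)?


ρ = 7.78/26.43 = 0.2944
Wq(M/M/1) = ρ/(μ−λ) = 0.2944/18.65 = 0.01578 hr
Wq(M/D/1) = ρ/(2(μ−λ)) = 0.007892 hr
Savings = 0.01578 − 0.007892 = 0.007892 hr

Final: 0.007892 hr


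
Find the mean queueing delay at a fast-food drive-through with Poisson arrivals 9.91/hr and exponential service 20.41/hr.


ρ = 9.91/20.41 = 0.4855
Wq = ρ/(μ−λ) = 0.4855/(20.41 − 9.91) = 0.4855/10.50 = 0.04624 hr

Final: 0.04624 hr


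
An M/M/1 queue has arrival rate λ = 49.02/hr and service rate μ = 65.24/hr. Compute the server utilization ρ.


ρ = λ/μ = 49.02/65.24 = 0.7514

Final: 0.7514


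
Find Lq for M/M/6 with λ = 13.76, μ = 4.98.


a = λ/μ = 2.7631; ρ = a/6 = 0.4605
P₀ = 0.062453
Lq = P₀·a^c·ρ / (c!·(1−ρ)²) = 0.062453·444.97391·0.4605/(720·0.29105)
= 0.06107

Final: 0.06107


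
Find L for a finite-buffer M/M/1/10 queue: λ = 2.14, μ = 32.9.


ρ = 2.14/32.9 = 0.06505
L = ρ[1 − (K+1)ρ^K + Kρ^(K+1)] / [(1−ρ)(1−ρ^(K+1))]
Numerator: 0.06505·(1 − 11·1.356e-12 + 10·8.819e-14) = 0.065046
Denominator: (0.9350)·(1.000000) = 0.934954
L = 0.065046/0.934954 = 0.06957

Final: 0.06957


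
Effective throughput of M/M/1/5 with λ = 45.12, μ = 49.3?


ρ = 0.9152; P_K = (1−ρ)ρ^5/(1−ρ^6) = 0.132037
λ_eff = λ(1 − P_K) = 45.12·(1 − 0.132037) = 45.12·0.867963 = 39.1625 /hr

Final: 39.1625 /hr


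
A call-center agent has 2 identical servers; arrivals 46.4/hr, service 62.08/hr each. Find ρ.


ρ = λ/(cμ) = 46.4/(2·62.08) = 46.4/124.16 = 0.3737

Final: 0.3737


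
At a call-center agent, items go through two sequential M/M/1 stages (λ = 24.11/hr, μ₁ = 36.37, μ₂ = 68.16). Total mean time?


Each node sees arrival rate λ = 24.11/hr (tandem ⇒ throughput preserved).
W₁ = 1/(μ₁−λ) = 1/(36.37−24.11) = 0.08157 hr
W₂ = 1/(μ₂−λ) = 1/(68.16−24.11) = 0.02270 hr
W_total = W₁ + W₂ = 0.08157 + 0.02270 = 0.10427 hr

Final: 0.10427 hr


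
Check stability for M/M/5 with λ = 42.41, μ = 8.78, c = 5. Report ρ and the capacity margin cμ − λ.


Total capacity cμ = 5·8.78 = 43.90/hr
ρ = λ/(cμ) = 42.41/43.90 = 0.9661
Stable ⇔ ρ < 1: YES
Spare capacity = cμ − λ = 43.90 − 42.41 = 1.49/hr

Final: ρ = 0.9661; stable; margin = 1.49/hr


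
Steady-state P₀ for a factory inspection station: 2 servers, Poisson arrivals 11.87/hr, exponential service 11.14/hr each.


a = λ/μ = 11.87/11.14 = 1.0655; ρ = a/c = 0.5328
Σ_{k=0}^{1} a^k/k! (terms k=0..1) = 1.00000 + 1.06553 = 2.06553
Tail: a^2/(2!(1−ρ)) = 1.13535/(2·0.4672) = 1.21497
P₀ = 1/(2.06553 + 1.21497) = 1/3.28050 = 0.304832

Final: 0.304832


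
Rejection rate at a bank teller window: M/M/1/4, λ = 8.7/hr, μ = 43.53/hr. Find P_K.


ρ = λ/μ = 8.7/43.53 = 0.1999
P_K = (1−ρ)ρ^K/(1−ρ^(K+1)) = (0.8001·0.001596)/(1 − 0.0003189)
= 0.001277/0.999681 = 0.001277

Final: 0.001277


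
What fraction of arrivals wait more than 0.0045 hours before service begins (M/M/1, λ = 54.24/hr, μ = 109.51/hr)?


ρ = 54.24/109.51 = 0.4953
P(Wq > t) = ρ·e^{−(μ−λ)t} = 0.4953·e^{−0.2487}
= 0.4953·0.779802 = 0.386234

Final: 0.386234


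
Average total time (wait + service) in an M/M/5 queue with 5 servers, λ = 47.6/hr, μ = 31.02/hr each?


a = 1.5345; ρ = 0.3069; P₀ = 0.215176
Lq = P₀·a^c·ρ/(c!(1−ρ)²) = 0.009746
Wq = Lq/λ = 0.009746/47.6 = 0.0002048 hr
W = Wq + 1/μ = 0.0002048 + 0.03224 = 0.03244 hr

Final: 0.03244 hr


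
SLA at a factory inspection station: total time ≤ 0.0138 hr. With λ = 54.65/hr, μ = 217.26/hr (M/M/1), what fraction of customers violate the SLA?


W ~ Exponential(μ−λ) for M/M/1.
μ − λ = 217.26 − 54.65 = 162.6100
P(W > t) = e^{−(μ−λ)t} = e^{−2.2440} = 0.106032

Final: 0.106032


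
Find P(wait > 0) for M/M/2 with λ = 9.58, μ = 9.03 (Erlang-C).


a = λ/μ = 1.0609; ρ = a/2 = 0.5305
P₀ = 0.306802 (from M/M/c formula)
C(c,a) = [a^c/(c!(1−ρ))]·P₀ = [1.12553/(2·0.4695)]·0.306802
= 1.19853·0.306802 = 0.367710

Final: 0.367710


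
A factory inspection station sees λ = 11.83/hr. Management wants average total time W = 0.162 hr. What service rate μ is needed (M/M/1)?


W = 1/(μ−λ) ⇒ μ − λ = 1/W = 1/0.162 = 6.1728
μ = λ + 1/W = 11.83 + 6.1728 = 18.0028 per hr

Final: 18.0028 /hr


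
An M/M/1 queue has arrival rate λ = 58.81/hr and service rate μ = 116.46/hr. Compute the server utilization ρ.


ρ = λ/μ = 58.81/116.46 = 0.5050

Final: 0.5050


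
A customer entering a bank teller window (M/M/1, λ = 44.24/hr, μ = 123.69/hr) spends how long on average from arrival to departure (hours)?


W = 1/(μ−λ) = 1/(123.69 − 44.24) = 1/79.45 = 0.01259 hr

Final: 0.01259 hr


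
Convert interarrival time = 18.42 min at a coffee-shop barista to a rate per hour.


λ = 1/(interarrival time) in consistent units.
1 hour = 60 min, so λ = 60/18.42 = 3.2573 per hour

Final: 3.2573 /hr


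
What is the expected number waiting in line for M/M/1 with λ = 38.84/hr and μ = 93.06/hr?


ρ = 38.84/93.06 = 0.4174
Lq = ρ²/(1−ρ) = 0.1742/0.5826 = 0.2990

Final: 0.2990


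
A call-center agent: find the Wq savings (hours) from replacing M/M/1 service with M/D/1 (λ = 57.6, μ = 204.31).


ρ = 57.6/204.31 = 0.2819
Wq(M/M/1) = ρ/(μ−λ) = 0.2819/146.71 = 0.001922 hr
Wq(M/D/1) = ρ/(2(μ−λ)) = 0.0009608 hr
Savings = 0.001922 − 0.0009608 = 0.0009608 hr

Final: 0.0009608 hr


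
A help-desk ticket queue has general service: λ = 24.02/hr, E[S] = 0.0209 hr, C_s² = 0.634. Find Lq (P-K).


ρ = λ·E[S] = 24.02·0.0209 = 0.5020
Lq = ρ²(1+C_s²)/(2(1−ρ)) = 0.2520·(1+0.634)/(2·0.4980)
= 0.2520·1.6340/0.9960 = 0.41347

Final: 0.41347


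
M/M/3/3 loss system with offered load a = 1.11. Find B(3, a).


B(c,a) = (a^c/c!) / Σ_{k=0}^{c} a^k/k!
a^3/3! = 0.227939
Σ terms (k=0..3): 1.00000 + 1.11000 + 0.61605 + 0.22794 = 2.953989
B = 0.227939/2.953989 = 0.077163

Final: 0.077163


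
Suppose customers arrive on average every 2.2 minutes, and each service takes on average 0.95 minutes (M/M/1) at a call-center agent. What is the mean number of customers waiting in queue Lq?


λ = 60/2.2 = 27.2727 /hr
μ = 60/0.95 = 63.1579 /hr
ρ = λ/μ = 27.2727/63.1579 = 0.4318
Lq = ρ²/(1−ρ) = 0.1865/0.5682 = 0.3282

Final: 0.3282


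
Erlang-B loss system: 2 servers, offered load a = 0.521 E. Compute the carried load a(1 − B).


B(2,0.521) = 0.081921 (Erlang-B)
Carried load = a(1 − B) = 0.521·(1 − 0.081921) = 0.521·0.918079 = 0.4783 E

Final: 0.4783 Erlangs


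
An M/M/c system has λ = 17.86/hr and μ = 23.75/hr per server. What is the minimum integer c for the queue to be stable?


Stability requires cμ > λ ⇔ c > λ/μ.
λ/μ = 17.86/23.75 = 0.7520
Minimum integer c = ⌊0.7520⌋ + 1 = 1
Check: 1·23.75 = 23.75 > 17.86, while 0·23.75 = 0.00 ≤ 17.86

Final: 1 servers


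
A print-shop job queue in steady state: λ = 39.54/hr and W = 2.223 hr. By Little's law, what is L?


L = λW = 39.54·2.223 = 87.8974

Final: 87.8974


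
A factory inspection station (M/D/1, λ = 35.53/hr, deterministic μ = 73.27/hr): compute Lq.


ρ = 35.53/73.27 = 0.4849
M/D/1: Lq = ρ²/(2(1−ρ)) = 0.2351/(2·0.5151) = 0.22826

Final: 0.22826


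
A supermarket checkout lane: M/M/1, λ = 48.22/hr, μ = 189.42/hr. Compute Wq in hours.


ρ = 48.22/189.42 = 0.2546
Wq = ρ/(μ−λ) = 0.2546/(189.42 − 48.22) = 0.2546/141.20 = 0.001803 hr

Final: 0.001803 hr


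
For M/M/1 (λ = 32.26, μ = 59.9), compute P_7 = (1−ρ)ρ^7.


ρ = 32.26/59.9 = 0.5386
P_n = (1−ρ)·ρ^n = (1 − 0.5386)·0.5386^7 = 0.4614·0.013142 = 0.006064

Final: 0.006064


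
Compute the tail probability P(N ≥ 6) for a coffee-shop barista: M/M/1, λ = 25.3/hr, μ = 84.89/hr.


ρ = 25.3/84.89 = 0.2980
P(N ≥ n) = ρ^n = 0.2980^6 = 0.0007008

Final: 0.0007008


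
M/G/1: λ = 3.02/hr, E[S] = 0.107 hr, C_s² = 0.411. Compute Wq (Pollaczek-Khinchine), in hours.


ρ = λ·E[S] = 3.02·0.107 = 0.3231
E[S²] = E[S]²(1+C_s²) = 0.107²·(1+0.411) = 0.016155
Wq = λ·E[S²]/(2(1−ρ)) = 3.02·0.016155/(2·0.6769) = 0.03604 hr

Final: 0.03604 hr


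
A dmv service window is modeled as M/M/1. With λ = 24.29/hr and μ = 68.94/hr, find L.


ρ = λ/μ = 24.29/68.94 = 0.3523
L = ρ/(1−ρ) = 0.3523/(1 − 0.3523) = 0.3523/0.6477 = 0.5440

Final: 0.5440


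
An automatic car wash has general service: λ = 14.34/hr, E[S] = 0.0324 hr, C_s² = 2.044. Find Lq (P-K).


ρ = λ·E[S] = 14.34·0.0324 = 0.4646
Lq = ρ²(1+C_s²)/(2(1−ρ)) = 0.2159·(1+2.044)/(2·0.5354)
= 0.2159·3.0440/1.0708 = 0.61367

Final: 0.61367


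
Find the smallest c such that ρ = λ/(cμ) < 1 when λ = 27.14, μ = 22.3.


Stability requires cμ > λ ⇔ c > λ/μ.
λ/μ = 27.14/22.3 = 1.2170
Minimum integer c = ⌊1.2170⌋ + 1 = 2
Check: 2·22.3 = 44.60 > 27.14, while 1·22.3 = 22.30 ≤ 27.14

Final: 2 servers


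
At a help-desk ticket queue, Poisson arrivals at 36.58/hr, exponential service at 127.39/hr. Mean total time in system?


W = 1/(μ−λ) = 1/(127.39 − 36.58) = 1/90.81 = 0.01101 hr

Final: 0.01101 hr


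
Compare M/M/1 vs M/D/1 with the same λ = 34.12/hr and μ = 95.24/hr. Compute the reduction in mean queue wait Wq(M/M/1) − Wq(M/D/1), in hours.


ρ = 34.12/95.24 = 0.3583
Wq(M/M/1) = ρ/(μ−λ) = 0.3583/61.12 = 0.005861 hr
Wq(M/D/1) = ρ/(2(μ−λ)) = 0.002931 hr
Savings = 0.005861 − 0.002931 = 0.002931 hr

Final: 0.002931 hr


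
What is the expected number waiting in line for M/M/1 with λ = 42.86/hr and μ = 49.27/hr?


ρ = 42.86/49.27 = 0.8699
Lq = ρ²/(1−ρ) = 0.7567/0.1301 = 5.8165

Final: 5.8165


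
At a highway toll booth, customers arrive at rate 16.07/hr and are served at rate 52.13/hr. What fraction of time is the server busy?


ρ = λ/μ = 16.07/52.13 = 0.3083

Final: 0.3083


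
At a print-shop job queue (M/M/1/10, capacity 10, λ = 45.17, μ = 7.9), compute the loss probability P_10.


ρ = λ/μ = 45.17/7.9 = 5.7177
P_K = (1−ρ)ρ^K/(1−ρ^(K+1)) = (-4.7177·37344787.513607)/(1 − 213527095.188560)
= -176182307.674953/-213527094.188560 = 0.825105

Final: 0.825105


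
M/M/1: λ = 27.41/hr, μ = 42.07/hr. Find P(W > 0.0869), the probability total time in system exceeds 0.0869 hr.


W ~ Exponential(μ−λ) for M/M/1.
μ − λ = 42.07 − 27.41 = 14.6600
P(W > t) = e^{−(μ−λ)t} = e^{−1.2740} = 0.279723

Final: 0.279723


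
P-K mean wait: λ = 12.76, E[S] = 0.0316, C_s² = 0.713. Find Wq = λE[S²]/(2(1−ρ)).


ρ = λ·E[S] = 12.76·0.0316 = 0.4032
E[S²] = E[S]²(1+C_s²) = 0.0316²·(1+0.713) = 0.001711
Wq = λ·E[S²]/(2(1−ρ)) = 12.76·0.001711/(2·0.5968) = 0.01829 hr

Final: 0.01829 hr


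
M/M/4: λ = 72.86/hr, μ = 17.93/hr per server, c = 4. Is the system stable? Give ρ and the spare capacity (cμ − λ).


Total capacity cμ = 4·17.93 = 71.72/hr
ρ = λ/(cμ) = 72.86/71.72 = 1.0159
Stable ⇔ ρ < 1: NO
Spare capacity = cμ − λ = 71.72 − 72.86 = -1.14/hr

Final: ρ = 1.0159; unstable; margin = -1.14/hr


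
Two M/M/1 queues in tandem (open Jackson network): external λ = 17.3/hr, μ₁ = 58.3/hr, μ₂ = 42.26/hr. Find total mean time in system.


Each node sees arrival rate λ = 17.3/hr (tandem ⇒ throughput preserved).
W₁ = 1/(μ₁−λ) = 1/(58.3−17.3) = 0.02439 hr
W₂ = 1/(μ₂−λ) = 1/(42.26−17.3) = 0.04006 hr
W_total = W₁ + W₂ = 0.02439 + 0.04006 = 0.06445 hr

Final: 0.06445 hr


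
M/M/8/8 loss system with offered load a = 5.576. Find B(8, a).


B(c,a) = (a^c/c!) / Σ_{k=0}^{c} a^k/k!
a^8/8! = 23.177234
Σ terms (k=0..8): 1.00000 + 5.57600 + 15.54589 + 28.89462 + 40.27911 + 44.91926 + 41.74496 + 33.25285 + 23.17723 = 234.389920
B = 23.177234/234.389920 = 0.098883

Final: 0.098883


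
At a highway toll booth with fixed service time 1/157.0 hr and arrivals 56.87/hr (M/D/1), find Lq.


ρ = 56.87/157.0 = 0.3622
M/D/1: Lq = ρ²/(2(1−ρ)) = 0.1312/(2·0.6378) = 0.10287

Final: 0.10287


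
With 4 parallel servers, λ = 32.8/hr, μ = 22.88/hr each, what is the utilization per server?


ρ = λ/(cμ) = 32.8/(4·22.88) = 32.8/91.52 = 0.3584

Final: 0.3584


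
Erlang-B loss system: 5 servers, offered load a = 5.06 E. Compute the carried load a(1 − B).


B(5,5.06) = 0.289717 (Erlang-B)
Carried load = a(1 − B) = 5.06·(1 − 0.289717) = 5.06·0.710283 = 3.5940 E

Final: 3.5940 Erlangs


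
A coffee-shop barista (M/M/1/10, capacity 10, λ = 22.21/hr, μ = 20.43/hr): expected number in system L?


ρ = 22.21/20.43 = 1.0871
L = ρ[1 − (K+1)ρ^K + Kρ^(K+1)] / [(1−ρ)(1−ρ^(K+1))]
Numerator: 1.0871·(1 − 11·2.305695 + 10·2.506583) = 0.764449
Denominator: (-0.08713)·(-1.506583) = 0.131264
L = 0.764449/0.131264 = 5.8238

Final: 5.8238


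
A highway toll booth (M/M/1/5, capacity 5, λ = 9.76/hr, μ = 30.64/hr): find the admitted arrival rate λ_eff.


ρ = 0.3185; P_K = (1−ρ)ρ^5/(1−ρ^6) = 0.002237
λ_eff = λ(1 − P_K) = 9.76·(1 − 0.002237) = 9.76·0.997763 = 9.7382 /hr

Final: 9.7382 /hr


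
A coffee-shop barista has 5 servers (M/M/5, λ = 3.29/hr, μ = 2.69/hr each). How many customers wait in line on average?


a = λ/μ = 1.2230; ρ = a/5 = 0.2446
P₀ = 0.294177
Lq = P₀·a^c·ρ / (c!·(1−ρ)²) = 0.294177·2.73664·0.2446/(120·0.57061)
= 0.002876

Final: 0.002876


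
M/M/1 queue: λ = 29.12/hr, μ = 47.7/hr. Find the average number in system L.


ρ = λ/μ = 29.12/47.7 = 0.6105
L = ρ/(1−ρ) = 0.6105/(1 − 0.6105) = 0.6105/0.3895 = 1.5673

Final: 1.5673


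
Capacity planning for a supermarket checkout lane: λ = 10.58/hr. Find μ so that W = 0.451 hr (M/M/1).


W = 1/(μ−λ) ⇒ μ − λ = 1/W = 1/0.451 = 2.2173
μ = λ + 1/W = 10.58 + 2.2173 = 12.7973 per hr

Final: 12.7973 /hr


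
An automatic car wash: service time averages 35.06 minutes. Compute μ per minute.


μ = 1/(service time) in consistent units.
1 minute = 1 min, so μ = 1/35.06 = 0.02852 per minute

Final: 0.02852 /min


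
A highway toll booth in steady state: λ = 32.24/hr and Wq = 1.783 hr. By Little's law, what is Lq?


Lq = λWq = 32.24·1.783 = 57.4839

Final: 57.4839


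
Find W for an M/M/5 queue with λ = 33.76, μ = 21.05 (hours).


a = 1.6038; ρ = 0.3208; P₀ = 0.200671
Lq = P₀·a^c·ρ/(c!(1−ρ)²) = 0.01234
Wq = Lq/λ = 0.01234/33.76 = 0.0003654 hr
W = Wq + 1/μ = 0.0003654 + 0.04751 = 0.04787 hr

Final: 0.04787 hr


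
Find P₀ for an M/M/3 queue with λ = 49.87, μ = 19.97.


a = λ/μ = 49.87/19.97 = 2.4972; ρ = a/c = 0.8324
Σ_{k=0}^{2} a^k/k! (terms k=0..2) = 1.00000 + 2.49725 + 3.11812 = 6.61536
Tail: a^3/(3!(1−ρ)) = 15.57342/(6·0.1676) = 15.48810
P₀ = 1/(6.61536 + 15.48810) = 1/22.10347 = 0.045242

Final: 0.045242


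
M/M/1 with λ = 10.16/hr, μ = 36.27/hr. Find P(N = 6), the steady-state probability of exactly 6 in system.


ρ = 10.16/36.27 = 0.2801
P_n = (1−ρ)·ρ^n = (1 − 0.2801)·0.2801^6 = 0.7199·0.0004831 = 0.0003478

Final: 0.0003478


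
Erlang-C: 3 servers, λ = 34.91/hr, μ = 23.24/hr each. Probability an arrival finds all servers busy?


a = λ/μ = 1.5022; ρ = a/3 = 0.5007
P₀ = 0.210002 (from M/M/c formula)
C(c,a) = [a^c/(c!(1−ρ))]·P₀ = [3.38954/(6·0.4993)]·0.210002
= 1.13147·0.210002 = 0.237611

Final: 0.237611


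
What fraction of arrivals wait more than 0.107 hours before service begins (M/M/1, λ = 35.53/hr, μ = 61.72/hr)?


ρ = 35.53/61.72 = 0.5757
P(Wq > t) = ρ·e^{−(μ−λ)t} = 0.5757·e^{−2.8023}
= 0.5757·0.060669 = 0.034925

Final: 0.034925


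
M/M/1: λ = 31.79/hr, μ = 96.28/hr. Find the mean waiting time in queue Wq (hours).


ρ = 31.79/96.28 = 0.3302
Wq = ρ/(μ−λ) = 0.3302/(96.28 − 31.79) = 0.3302/64.49 = 0.005120 hr

Final: 0.005120 hr


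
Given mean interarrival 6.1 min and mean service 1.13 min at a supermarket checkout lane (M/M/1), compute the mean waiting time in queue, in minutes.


λ = 60/6.1 = 9.8361 /hr
μ = 60/1.13 = 53.0973 /hr
ρ = λ/μ = 9.8361/53.0973 = 0.1852
Wq = ρ/(μ−λ) = 0.1852/(53.0973−9.8361) = 0.004282 hr
In minutes: 0.004282·60 = 0.2569 min

Final: 0.2569 min


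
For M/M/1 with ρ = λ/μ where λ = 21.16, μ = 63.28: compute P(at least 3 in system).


ρ = 21.16/63.28 = 0.3344
P(N ≥ n) = ρ^n = 0.3344^3 = 0.037389

Final: 0.037389


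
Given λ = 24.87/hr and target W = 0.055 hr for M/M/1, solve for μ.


W = 1/(μ−λ) ⇒ μ − λ = 1/W = 1/0.055 = 18.1818
μ = λ + 1/W = 24.87 + 18.1818 = 43.0518 per hr

Final: 43.0518 /hr


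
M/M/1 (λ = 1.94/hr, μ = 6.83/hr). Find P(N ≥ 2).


ρ = 1.94/6.83 = 0.2840
P(N ≥ n) = ρ^n = 0.2840^2 = 0.080679

Final: 0.080679


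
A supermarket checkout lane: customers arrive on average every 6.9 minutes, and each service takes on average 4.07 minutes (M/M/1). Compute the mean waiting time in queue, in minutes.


λ = 60/6.9 = 8.6957 /hr
μ = 60/4.07 = 14.7420 /hr
ρ = λ/μ = 8.6957/14.7420 = 0.5899
Wq = ρ/(μ−λ) = 0.5899/(14.7420−8.6957) = 0.09756 hr
In minutes: 0.09756·60 = 5.853 min

Final: 5.853 min


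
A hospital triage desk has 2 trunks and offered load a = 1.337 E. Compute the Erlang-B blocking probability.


B(c,a) = (a^c/c!) / Σ_{k=0}^{c} a^k/k!
a^2/2! = 0.893784
Σ terms (k=0..2): 1.00000 + 1.33700 + 0.89378 = 3.230784
B = 0.893784/3.230784 = 0.276646

Final: 0.276646


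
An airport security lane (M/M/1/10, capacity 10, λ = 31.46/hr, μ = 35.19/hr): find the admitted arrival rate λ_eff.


ρ = 0.8940; P_K = (1−ρ)ρ^10/(1−ρ^11) = 0.048796
λ_eff = λ(1 − P_K) = 31.46·(1 − 0.048796) = 31.46·0.951204 = 29.9249 /hr

Final: 29.9249 /hr


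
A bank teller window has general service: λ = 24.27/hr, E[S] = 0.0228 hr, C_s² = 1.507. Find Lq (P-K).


ρ = λ·E[S] = 24.27·0.0228 = 0.5534
Lq = ρ²(1+C_s²)/(2(1−ρ)) = 0.3062·(1+1.507)/(2·0.4466)
= 0.3062·2.5070/0.8933 = 0.85935

Final: 0.85935


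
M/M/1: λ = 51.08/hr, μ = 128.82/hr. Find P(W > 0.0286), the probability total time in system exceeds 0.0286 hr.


W ~ Exponential(μ−λ) for M/M/1.
μ − λ = 128.82 − 51.08 = 77.7400
P(W > t) = e^{−(μ−λ)t} = e^{−2.2234} = 0.108244

Final: 0.108244


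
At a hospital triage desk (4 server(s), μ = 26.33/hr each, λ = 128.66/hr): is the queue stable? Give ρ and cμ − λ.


Total capacity cμ = 4·26.33 = 105.32/hr
ρ = λ/(cμ) = 128.66/105.32 = 1.2216
Stable ⇔ ρ < 1: NO
Spare capacity = cμ − λ = 105.32 − 128.66 = -23.34/hr

Final: ρ = 1.2216; unstable; margin = -23.34/hr


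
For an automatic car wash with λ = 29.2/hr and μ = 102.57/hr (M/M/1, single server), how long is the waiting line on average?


ρ = 29.2/102.57 = 0.2847
Lq = ρ²/(1−ρ) = 0.08104/0.7153 = 0.1133

Final: 0.1133


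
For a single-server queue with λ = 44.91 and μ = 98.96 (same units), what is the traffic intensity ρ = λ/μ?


ρ = λ/μ = 44.91/98.96 = 0.4538

Final: 0.4538


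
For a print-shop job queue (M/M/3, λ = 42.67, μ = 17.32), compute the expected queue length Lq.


a = λ/μ = 2.4636; ρ = a/3 = 0.8212
P₀ = 0.048930
Lq = P₀·a^c·ρ / (c!·(1−ρ)²) = 0.048930·14.95286·0.8212/(6·0.03197)
= 3.13265

Final: 3.13265


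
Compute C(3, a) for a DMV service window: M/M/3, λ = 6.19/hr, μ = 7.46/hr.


a = λ/μ = 0.8298; ρ = a/3 = 0.2766
P₀ = 0.433721 (from M/M/c formula)
C(c,a) = [a^c/(c!(1−ρ))]·P₀ = [0.57129/(6·0.7234)]·0.433721
= 0.13162·0.433721 = 0.057086

Final: 0.057086


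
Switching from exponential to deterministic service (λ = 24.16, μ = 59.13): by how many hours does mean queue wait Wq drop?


ρ = 24.16/59.13 = 0.4086
Wq(M/M/1) = ρ/(μ−λ) = 0.4086/34.97 = 0.01168 hr
Wq(M/D/1) = ρ/(2(μ−λ)) = 0.005842 hr
Savings = 0.01168 − 0.005842 = 0.005842 hr

Final: 0.005842 hr


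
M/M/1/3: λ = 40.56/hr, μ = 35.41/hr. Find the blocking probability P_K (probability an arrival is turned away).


ρ = λ/μ = 40.56/35.41 = 1.1454
P_K = (1−ρ)ρ^K/(1−ρ^(K+1)) = (-0.1454·1.502851)/(1 − 1.721425)
= -0.218573/-0.721425 = 0.302975

Final: 0.302975


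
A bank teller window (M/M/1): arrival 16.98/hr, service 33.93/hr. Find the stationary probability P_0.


ρ = 16.98/33.93 = 0.5004
P_n = (1−ρ)·ρ^n = (1 − 0.5004)·0.5004^0 = 0.4996·1.000000 = 0.499558

Final: 0.499558


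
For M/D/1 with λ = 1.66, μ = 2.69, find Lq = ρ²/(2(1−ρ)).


ρ = 1.66/2.69 = 0.6171
M/D/1: Lq = ρ²/(2(1−ρ)) = 0.3808/(2·0.3829) = 0.49728

Final: 0.49728


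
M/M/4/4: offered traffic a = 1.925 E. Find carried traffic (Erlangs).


B(4,1.925) = 0.087500 (Erlang-B)
Carried load = a(1 − B) = 1.925·(1 − 0.087500) = 1.925·0.912500 = 1.7566 E

Final: 1.7566 Erlangs


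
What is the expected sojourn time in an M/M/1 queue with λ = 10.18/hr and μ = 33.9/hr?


W = 1/(μ−λ) = 1/(33.9 − 10.18) = 1/23.72 = 0.04216 hr

Final: 0.04216 hr


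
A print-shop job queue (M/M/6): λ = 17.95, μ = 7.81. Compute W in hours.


a = 2.2983; ρ = 0.3831; P₀ = 0.100082
Lq = P₀·a^c·ρ/(c!(1−ρ)²) = 0.02062
Wq = Lq/λ = 0.02062/17.95 = 0.001149 hr
W = Wq + 1/μ = 0.001149 + 0.12804 = 0.12919 hr

Final: 0.12919 hr


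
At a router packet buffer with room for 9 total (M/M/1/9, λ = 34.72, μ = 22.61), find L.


ρ = 34.72/22.61 = 1.5356
L = ρ[1 − (K+1)ρ^K + Kρ^(K+1)] / [(1−ρ)(1−ρ^(K+1))]
Numerator: 1.5356·(1 − 10·47.480183 + 9·72.910746) = 280.086255
Denominator: (-0.5356)·(-71.910746) = 38.515663
L = 280.086255/38.515663 = 7.2720

Final: 7.2720


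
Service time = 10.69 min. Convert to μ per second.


μ = 1/(service time) in consistent units.
1 second = 0.0166667 min, so μ = 0.0166667/10.69 = 0.001559 per second

Final: 0.001559 /sec


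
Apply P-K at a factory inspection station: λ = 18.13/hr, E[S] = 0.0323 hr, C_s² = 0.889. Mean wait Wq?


ρ = λ·E[S] = 18.13·0.0323 = 0.5856
E[S²] = E[S]²(1+C_s²) = 0.0323²·(1+0.889) = 0.001971
Wq = λ·E[S²]/(2(1−ρ)) = 18.13·0.001971/(2·0.4144) = 0.04311 hr

Final: 0.04311 hr


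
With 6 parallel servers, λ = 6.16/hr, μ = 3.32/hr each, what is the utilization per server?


ρ = λ/(cμ) = 6.16/(6·3.32) = 6.16/19.92 = 0.3092

Final: 0.3092


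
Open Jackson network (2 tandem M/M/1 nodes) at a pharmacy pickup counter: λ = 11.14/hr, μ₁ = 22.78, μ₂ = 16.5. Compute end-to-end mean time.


Each node sees arrival rate λ = 11.14/hr (tandem ⇒ throughput preserved).
W₁ = 1/(μ₁−λ) = 1/(22.78−11.14) = 0.08591 hr
W₂ = 1/(μ₂−λ) = 1/(16.5−11.14) = 0.18657 hr
W_total = W₁ + W₂ = 0.08591 + 0.18657 = 0.27248 hr

Final: 0.27248 hr


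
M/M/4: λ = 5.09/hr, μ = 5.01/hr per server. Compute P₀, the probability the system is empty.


a = λ/μ = 5.09/5.01 = 1.0160; ρ = a/c = 0.2540
Σ_{k=0}^{3} a^k/k! (terms k=0..3) = 1.00000 + 1.01597 + 0.51610 + 0.17478 = 2.70684
Tail: a^4/(4!(1−ρ)) = 1.06542/(24·0.7460) = 0.05951
P₀ = 1/(2.70684 + 0.05951) = 1/2.76635 = 0.361487

Final: 0.361487


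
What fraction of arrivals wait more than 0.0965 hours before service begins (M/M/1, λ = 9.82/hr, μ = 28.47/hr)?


ρ = 9.82/28.47 = 0.3449
P(Wq > t) = ρ·e^{−(μ−λ)t} = 0.3449·e^{−1.7997}
= 0.3449·0.165344 = 0.057031

Final: 0.057031


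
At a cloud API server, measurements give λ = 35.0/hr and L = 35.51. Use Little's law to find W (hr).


W = L/λ = 35.51/35.0 = 1.0146 hr

Final: 1.0146 hr


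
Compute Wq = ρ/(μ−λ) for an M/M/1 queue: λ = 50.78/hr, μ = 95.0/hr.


ρ = 50.78/95.0 = 0.5345
Wq = ρ/(μ−λ) = 0.5345/(95.0 − 50.78) = 0.5345/44.22 = 0.01209 hr

Final: 0.01209 hr


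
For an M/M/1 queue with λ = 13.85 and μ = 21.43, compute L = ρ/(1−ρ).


ρ = λ/μ = 13.85/21.43 = 0.6463
L = ρ/(1−ρ) = 0.6463/(1 − 0.6463) = 0.6463/0.3537 = 1.8272

Final: 1.8272


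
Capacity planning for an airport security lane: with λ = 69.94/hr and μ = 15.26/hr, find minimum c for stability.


Stability requires cμ > λ ⇔ c > λ/μ.
λ/μ = 69.94/15.26 = 4.5832
Minimum integer c = ⌊4.5832⌋ + 1 = 5
Check: 5·15.26 = 76.30 > 69.94, while 4·15.26 = 61.04 ≤ 69.94

Final: 5 servers


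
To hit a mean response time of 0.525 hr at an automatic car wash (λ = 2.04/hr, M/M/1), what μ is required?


W = 1/(μ−λ) ⇒ μ − λ = 1/W = 1/0.525 = 1.9048
μ = λ + 1/W = 2.04 + 1.9048 = 3.9448 per hr

Final: 3.9448 /hr


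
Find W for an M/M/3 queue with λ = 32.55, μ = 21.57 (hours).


a = 1.5090; ρ = 0.5030; P₀ = 0.208331
Lq = P₀·a^c·ρ/(c!(1−ρ)²) = 0.24299
Wq = Lq/λ = 0.24299/32.55 = 0.007465 hr
W = Wq + 1/μ = 0.007465 + 0.04636 = 0.05383 hr

Final: 0.05383 hr


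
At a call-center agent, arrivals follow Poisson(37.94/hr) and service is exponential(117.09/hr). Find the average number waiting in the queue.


ρ = 37.94/117.09 = 0.3240
Lq = ρ²/(1−ρ) = 0.1050/0.6760 = 0.1553

Final: 0.1553


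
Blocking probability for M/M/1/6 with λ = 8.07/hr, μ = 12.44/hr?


ρ = λ/μ = 8.07/12.44 = 0.6487
P_K = (1−ρ)ρ^K/(1−ρ^(K+1)) = (0.3513·0.074528)/(1 − 0.048347)
= 0.026181/0.951653 = 0.027511

Final: 0.027511


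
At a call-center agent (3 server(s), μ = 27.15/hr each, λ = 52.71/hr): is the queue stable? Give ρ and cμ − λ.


Total capacity cμ = 3·27.15 = 81.45/hr
ρ = λ/(cμ) = 52.71/81.45 = 0.6471
Stable ⇔ ρ < 1: YES
Spare capacity = cμ − λ = 81.45 − 52.71 = 28.74/hr

Final: ρ = 0.6471; stable; margin = 28.74/hr


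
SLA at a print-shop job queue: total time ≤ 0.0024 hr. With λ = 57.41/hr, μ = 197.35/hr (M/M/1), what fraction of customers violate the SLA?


W ~ Exponential(μ−λ) for M/M/1.
μ − λ = 197.35 − 57.41 = 139.9400
P(W > t) = e^{−(μ−λ)t} = e^{−0.3359} = 0.714726

Final: 0.714726


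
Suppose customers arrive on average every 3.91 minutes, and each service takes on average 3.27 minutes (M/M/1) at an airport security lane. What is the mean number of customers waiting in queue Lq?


λ = 60/3.91 = 15.3453 /hr
μ = 60/3.27 = 18.3486 /hr
ρ = λ/μ = 15.3453/18.3486 = 0.8363
Lq = ρ²/(1−ρ) = 0.6994/0.1637 = 4.2731

Final: 4.2731


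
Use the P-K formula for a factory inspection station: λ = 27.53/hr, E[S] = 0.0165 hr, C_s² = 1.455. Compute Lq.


ρ = λ·E[S] = 27.53·0.0165 = 0.4542
Lq = ρ²(1+C_s²)/(2(1−ρ)) = 0.2063·(1+1.455)/(2·0.5458)
= 0.2063·2.4550/1.0915 = 0.46409

Final: 0.46409


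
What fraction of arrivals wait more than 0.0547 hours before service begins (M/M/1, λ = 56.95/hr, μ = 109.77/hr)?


ρ = 56.95/109.77 = 0.5188
P(Wq > t) = ρ·e^{−(μ−λ)t} = 0.5188·e^{−2.8893}
= 0.5188·0.055618 = 0.028855

Final: 0.028855


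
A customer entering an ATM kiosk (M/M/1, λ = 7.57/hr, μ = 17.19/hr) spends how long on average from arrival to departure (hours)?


W = 1/(μ−λ) = 1/(17.19 − 7.57) = 1/9.62 = 0.1040 hr

Final: 0.1040 hr


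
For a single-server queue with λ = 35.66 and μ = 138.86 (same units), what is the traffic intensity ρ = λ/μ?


ρ = λ/μ = 35.66/138.86 = 0.2568

Final: 0.2568


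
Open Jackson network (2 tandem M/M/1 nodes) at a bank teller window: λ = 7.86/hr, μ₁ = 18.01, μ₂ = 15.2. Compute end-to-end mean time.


Each node sees arrival rate λ = 7.86/hr (tandem ⇒ throughput preserved).
W₁ = 1/(μ₁−λ) = 1/(18.01−7.86) = 0.09852 hr
W₂ = 1/(μ₂−λ) = 1/(15.2−7.86) = 0.13624 hr
W_total = W₁ + W₂ = 0.09852 + 0.13624 = 0.23476 hr

Final: 0.23476 hr


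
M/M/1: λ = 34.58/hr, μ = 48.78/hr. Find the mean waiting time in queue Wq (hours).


ρ = 34.58/48.78 = 0.7089
Wq = ρ/(μ−λ) = 0.7089/(48.78 − 34.58) = 0.7089/14.20 = 0.04992 hr

Final: 0.04992 hr


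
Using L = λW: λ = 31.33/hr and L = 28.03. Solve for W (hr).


W = L/λ = 28.03/31.33 = 0.8947 hr

Final: 0.8947 hr


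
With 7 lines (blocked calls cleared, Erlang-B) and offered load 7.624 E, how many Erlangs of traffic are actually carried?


B(7,7.624) = 0.286525 (Erlang-B)
Carried load = a(1 − B) = 7.624·(1 − 0.286525) = 7.624·0.713475 = 5.4395 E

Final: 5.4395 Erlangs


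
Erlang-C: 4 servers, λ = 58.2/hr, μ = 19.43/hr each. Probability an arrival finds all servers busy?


a = λ/μ = 2.9954; ρ = a/4 = 0.7488
P₀ = 0.038000 (from M/M/c formula)
C(c,a) = [a^c/(c!(1−ρ))]·P₀ = [80.50090/(24·0.2512)]·0.038000
= 13.35496·0.038000 = 0.507491

Final: 0.507491


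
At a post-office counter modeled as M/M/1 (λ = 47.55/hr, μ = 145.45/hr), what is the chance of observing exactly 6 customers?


ρ = 47.55/145.45 = 0.3269
P_n = (1−ρ)·ρ^n = (1 − 0.3269)·0.3269^6 = 0.6731·0.001221 = 0.0008217

Final: 0.0008217


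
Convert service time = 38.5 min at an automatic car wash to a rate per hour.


μ = 1/(service time) in consistent units.
1 hour = 60 min, so μ = 60/38.5 = 1.5584 per hour

Final: 1.5584 /hr


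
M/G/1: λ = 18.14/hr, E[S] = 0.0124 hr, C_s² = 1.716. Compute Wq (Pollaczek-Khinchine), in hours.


ρ = λ·E[S] = 18.14·0.0124 = 0.2249
E[S²] = E[S]²(1+C_s²) = 0.0124²·(1+1.716) = 0.0004176
Wq = λ·E[S²]/(2(1−ρ)) = 18.14·0.0004176/(2·0.7751) = 0.004887 hr

Final: 0.004887 hr


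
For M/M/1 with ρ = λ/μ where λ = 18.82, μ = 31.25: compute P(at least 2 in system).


ρ = 18.82/31.25 = 0.6022
P(N ≥ n) = ρ^n = 0.6022^2 = 0.362693

Final: 0.362693


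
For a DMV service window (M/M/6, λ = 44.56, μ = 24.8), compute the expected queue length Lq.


a = λ/μ = 1.7968; ρ = a/6 = 0.2995
P₀ = 0.165706
Lq = P₀·a^c·ρ / (c!·(1−ρ)²) = 0.165706·33.64814·0.2995/(720·0.49075)
= 0.004725

Final: 0.004725


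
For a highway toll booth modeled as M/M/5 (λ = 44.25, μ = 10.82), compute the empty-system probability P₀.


a = λ/μ = 44.25/10.82 = 4.0896; ρ = a/c = 0.8179
Σ_{k=0}^{4} a^k/k! (terms k=0..4) = 1.00000 + 4.08965 + 8.36261 + 11.40005 + 11.65555 = 36.50786
Tail: a^5/(5!(1−ρ)) = 1144.01066/(120·0.1821) = 52.36123
P₀ = 1/(36.50786 + 52.36123) = 1/88.86910 = 0.011253

Final: 0.011253


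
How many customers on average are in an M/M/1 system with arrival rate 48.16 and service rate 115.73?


ρ = λ/μ = 48.16/115.73 = 0.4161
L = ρ/(1−ρ) = 0.4161/(1 − 0.4161) = 0.4161/0.5839 = 0.7127

Final: 0.7127


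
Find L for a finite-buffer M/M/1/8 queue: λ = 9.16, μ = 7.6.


ρ = 9.16/7.6 = 1.2053
L = ρ[1 − (K+1)ρ^K + Kρ^(K+1)] / [(1−ρ)(1−ρ^(K+1))]
Numerator: 1.2053·(1 − 9·4.453024 + 8·5.367066) = 4.651484
Denominator: (-0.2053)·(-4.367066) = 0.896398
L = 4.651484/0.896398 = 5.1891

Final: 5.1891


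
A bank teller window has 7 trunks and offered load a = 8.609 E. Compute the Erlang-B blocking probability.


B(c,a) = (a^c/c!) / Σ_{k=0}^{c} a^k/k!
a^7/7! = 695.405976
Σ terms (k=0..7): 1.00000 + 8.60900 + 37.05744 + 106.34250 + 228.87565 + 394.07809 + 565.43638 + 695.40598 = 2036.805044
B = 695.405976/2036.805044 = 0.341420

Final: 0.341420


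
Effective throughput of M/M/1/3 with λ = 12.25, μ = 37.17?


ρ = 0.3296; P_K = (1−ρ)ρ^3/(1−ρ^4) = 0.024285
λ_eff = λ(1 − P_K) = 12.25·(1 − 0.024285) = 12.25·0.975715 = 11.9525 /hr

Final: 11.9525 /hr


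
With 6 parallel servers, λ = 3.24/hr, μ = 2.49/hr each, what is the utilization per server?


ρ = λ/(cμ) = 3.24/(6·2.49) = 3.24/14.94 = 0.2169

Final: 0.2169


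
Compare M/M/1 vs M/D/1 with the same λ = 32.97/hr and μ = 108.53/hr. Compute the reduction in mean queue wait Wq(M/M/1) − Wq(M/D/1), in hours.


ρ = 32.97/108.53 = 0.3038
Wq(M/M/1) = ρ/(μ−λ) = 0.3038/75.56 = 0.004020 hr
Wq(M/D/1) = ρ/(2(μ−λ)) = 0.002010 hr
Savings = 0.004020 − 0.002010 = 0.002010 hr

Final: 0.002010 hr


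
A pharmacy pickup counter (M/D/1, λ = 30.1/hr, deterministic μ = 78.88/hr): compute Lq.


ρ = 30.1/78.88 = 0.3816
M/D/1: Lq = ρ²/(2(1−ρ)) = 0.1456/(2·0.6184) = 0.11773

Final: 0.11773


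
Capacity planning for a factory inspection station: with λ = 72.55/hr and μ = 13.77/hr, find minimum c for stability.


Stability requires cμ > λ ⇔ c > λ/μ.
λ/μ = 72.55/13.77 = 5.2687
Minimum integer c = ⌊5.2687⌋ + 1 = 6
Check: 6·13.77 = 82.62 > 72.55, while 5·13.77 = 68.85 ≤ 72.55

Final: 6 servers


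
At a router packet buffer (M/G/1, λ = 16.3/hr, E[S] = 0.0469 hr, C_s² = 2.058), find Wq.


ρ = λ·E[S] = 16.3·0.0469 = 0.7645
E[S²] = E[S]²(1+C_s²) = 0.0469²·(1+2.058) = 0.006726
Wq = λ·E[S²]/(2(1−ρ)) = 16.3·0.006726/(2·0.2355) = 0.23275 hr

Final: 0.23275 hr


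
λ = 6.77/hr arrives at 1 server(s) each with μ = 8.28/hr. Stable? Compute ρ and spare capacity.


Total capacity cμ = 1·8.28 = 8.28/hr
ρ = λ/(cμ) = 6.77/8.28 = 0.8176
Stable ⇔ ρ < 1: YES
Spare capacity = cμ − λ = 8.28 − 6.77 = 1.51/hr

Final: ρ = 0.8176; stable; margin = 1.51/hr


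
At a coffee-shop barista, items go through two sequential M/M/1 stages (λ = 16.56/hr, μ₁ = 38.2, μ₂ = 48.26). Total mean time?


Each node sees arrival rate λ = 16.56/hr (tandem ⇒ throughput preserved).
W₁ = 1/(μ₁−λ) = 1/(38.2−16.56) = 0.04621 hr
W₂ = 1/(μ₂−λ) = 1/(48.26−16.56) = 0.03155 hr
W_total = W₁ + W₂ = 0.04621 + 0.03155 = 0.07776 hr

Final: 0.07776 hr


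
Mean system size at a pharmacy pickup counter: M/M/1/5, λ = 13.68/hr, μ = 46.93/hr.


ρ = 13.68/46.93 = 0.2915
L = ρ[1 − (K+1)ρ^K + Kρ^(K+1)] / [(1−ρ)(1−ρ^(K+1))]
Numerator: 0.2915·(1 − 6·0.002105 + 5·0.0006135) = 0.288711
Denominator: (0.7085)·(0.999387) = 0.708067
L = 0.288711/0.708067 = 0.4077

Final: 0.4077


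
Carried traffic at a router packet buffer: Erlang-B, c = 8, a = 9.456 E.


B(8,9.456) = 0.312158 (Erlang-B)
Carried load = a(1 − B) = 9.456·(1 − 0.312158) = 9.456·0.687842 = 6.5042 E

Final: 6.5042 Erlangs


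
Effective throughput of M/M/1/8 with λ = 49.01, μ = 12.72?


ρ = 3.8530; P_K = (1−ρ)ρ^8/(1−ρ^9) = 0.740465
λ_eff = λ(1 − P_K) = 49.01·(1 − 0.740465) = 49.01·0.259535 = 12.7198 /hr

Final: 12.7198 /hr


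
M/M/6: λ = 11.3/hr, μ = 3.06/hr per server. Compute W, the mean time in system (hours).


a = 3.6928; ρ = 0.6155; P₀ = 0.023510
Lq = P₀·a^c·ρ/(c!(1−ρ)²) = 0.34467
Wq = Lq/λ = 0.34467/11.3 = 0.03050 hr
W = Wq + 1/μ = 0.03050 + 0.32680 = 0.35730 hr

Final: 0.35730 hr


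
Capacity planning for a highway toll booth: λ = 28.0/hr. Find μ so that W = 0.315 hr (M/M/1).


W = 1/(μ−λ) ⇒ μ − λ = 1/W = 1/0.315 = 3.1746
μ = λ + 1/W = 28.0 + 3.1746 = 31.1746 per hr

Final: 31.1746 /hr


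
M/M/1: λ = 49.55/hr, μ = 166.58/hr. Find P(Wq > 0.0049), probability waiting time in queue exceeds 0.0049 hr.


ρ = 49.55/166.58 = 0.2975
P(Wq > t) = ρ·e^{−(μ−λ)t} = 0.2975·e^{−0.5734}
= 0.2975·0.563579 = 0.167639

Final: 0.167639
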